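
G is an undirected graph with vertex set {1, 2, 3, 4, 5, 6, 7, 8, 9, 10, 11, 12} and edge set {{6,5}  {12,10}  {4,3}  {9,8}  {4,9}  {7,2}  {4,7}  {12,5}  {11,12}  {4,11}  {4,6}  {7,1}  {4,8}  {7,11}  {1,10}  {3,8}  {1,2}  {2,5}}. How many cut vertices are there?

Removing 4 increases the component count from 1 to 2, so 4 is a cut vertex.
By contrast removing 3 leaves 1 component; it is not a cut vertex. No other vertex is a cut vertex either.

1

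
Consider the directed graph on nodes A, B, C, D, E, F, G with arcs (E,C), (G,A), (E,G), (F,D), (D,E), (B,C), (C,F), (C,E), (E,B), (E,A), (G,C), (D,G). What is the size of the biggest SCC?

6

{B, C, D, E, F, G} are all mutually reachable — one SCC of size 6.
{A} is an SCC by itself.
The largest has 6 vertices.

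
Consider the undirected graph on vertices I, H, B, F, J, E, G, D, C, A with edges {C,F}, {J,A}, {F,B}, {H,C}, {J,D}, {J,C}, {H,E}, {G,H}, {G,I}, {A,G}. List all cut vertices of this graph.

Removing C increases the component count from 1 to 2, so C is a cut vertex.
Removing F increases the component count from 1 to 2, so F is a cut vertex.
Removing G increases the component count from 1 to 2, so G is a cut vertex.
Likewise H, J are cut vertices.
By contrast removing D leaves 1 component; it is not a cut vertex. No other vertex is a cut vertex either.

C, F, G, H, J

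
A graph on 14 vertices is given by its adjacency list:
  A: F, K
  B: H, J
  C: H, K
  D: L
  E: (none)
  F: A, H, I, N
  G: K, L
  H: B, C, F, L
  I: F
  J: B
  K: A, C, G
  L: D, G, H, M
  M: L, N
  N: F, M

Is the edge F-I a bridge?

Removing F-I leaves no path between F and I: the component count goes from 2 to 3. So it is a bridge.

Yes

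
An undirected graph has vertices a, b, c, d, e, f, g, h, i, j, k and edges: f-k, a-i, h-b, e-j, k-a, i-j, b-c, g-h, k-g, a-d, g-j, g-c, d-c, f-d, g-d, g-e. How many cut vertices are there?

Removing g, for instance, still leaves 1 component. No single vertex removal increases the component count — the graph has no articulation points.

0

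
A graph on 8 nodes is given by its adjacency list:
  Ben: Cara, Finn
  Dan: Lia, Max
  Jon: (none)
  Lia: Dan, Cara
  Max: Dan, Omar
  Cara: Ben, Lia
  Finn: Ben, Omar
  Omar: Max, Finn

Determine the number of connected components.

2

Jon is isolated — a component by itself.
Starting from Ben we can reach Ben, Dan, Lia, Max, Cara, Finn, Omar. That is one component of size 7.
Total: 2 components.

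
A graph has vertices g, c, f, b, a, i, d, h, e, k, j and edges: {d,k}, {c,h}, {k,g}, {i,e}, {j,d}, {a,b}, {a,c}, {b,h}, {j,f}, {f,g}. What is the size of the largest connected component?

5

Starting from e we can reach e, i. That is one component of size 2.
Starting from a we can reach a, b, c, h. That is one component of size 4.
Starting from d we can reach d, f, g, j, k. That is one component of size 5.
The largest has 5 vertices.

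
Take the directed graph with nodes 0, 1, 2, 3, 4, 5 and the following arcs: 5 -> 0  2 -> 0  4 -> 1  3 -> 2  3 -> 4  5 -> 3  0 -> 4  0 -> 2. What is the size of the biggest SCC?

{0, 2} are all mutually reachable — one SCC of size 2.
{3} is an SCC by itself.
{5} is an SCC by itself.
{1} is an SCC by itself.
{4} is an SCC by itself.
The largest has 2 vertices.

2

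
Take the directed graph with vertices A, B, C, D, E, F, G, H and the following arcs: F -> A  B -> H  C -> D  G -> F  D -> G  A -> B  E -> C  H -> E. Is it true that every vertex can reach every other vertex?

Yes

From C we can reach every vertex (A, B, C, D, E, F, G, H), and every vertex can reach C (A, B, C, D, E, F, G, H). So the whole graph is one strongly connected component.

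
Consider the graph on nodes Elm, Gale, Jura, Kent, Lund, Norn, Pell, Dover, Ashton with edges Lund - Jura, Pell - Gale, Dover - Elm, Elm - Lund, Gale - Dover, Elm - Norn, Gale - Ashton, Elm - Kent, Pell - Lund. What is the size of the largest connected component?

9

Starting from Elm we can reach Elm, Gale, Jura, Kent, Lund, Norn, Pell, Dover, Ashton. That is one component of size 9.
The largest has 9 vertices.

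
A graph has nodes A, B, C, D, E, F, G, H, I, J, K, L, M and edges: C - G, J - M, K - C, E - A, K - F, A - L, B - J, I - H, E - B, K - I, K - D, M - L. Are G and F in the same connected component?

From G we can reach C, D, F, G, H, I, K, which includes F.

Yes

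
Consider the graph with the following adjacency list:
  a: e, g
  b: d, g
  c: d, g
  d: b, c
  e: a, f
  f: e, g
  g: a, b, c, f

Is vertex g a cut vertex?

Yes

Deleting g raises the number of components from 1 to 2, so g is a cut vertex.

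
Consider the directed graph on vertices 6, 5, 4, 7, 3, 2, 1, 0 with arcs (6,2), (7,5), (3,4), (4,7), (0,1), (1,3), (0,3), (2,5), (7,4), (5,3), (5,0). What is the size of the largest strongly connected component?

6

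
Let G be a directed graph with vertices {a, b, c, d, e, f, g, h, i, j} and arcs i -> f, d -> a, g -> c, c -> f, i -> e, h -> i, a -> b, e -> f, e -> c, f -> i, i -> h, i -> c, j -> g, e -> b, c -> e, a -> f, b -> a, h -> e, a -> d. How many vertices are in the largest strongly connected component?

{a, b, c, d, e, f, h, i} are all mutually reachable — one SCC of size 8.
{j} is an SCC by itself.
{g} is an SCC by itself.
The largest has 8 vertices.

8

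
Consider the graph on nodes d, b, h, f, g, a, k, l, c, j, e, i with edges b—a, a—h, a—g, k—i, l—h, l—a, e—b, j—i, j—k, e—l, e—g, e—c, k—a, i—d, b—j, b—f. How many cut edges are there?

The edges on the cycle e-l-a-b-e are not bridges since each lies on that cycle.
But removing d—i disconnects d from i; removing c—e disconnects c from e; removing b—f disconnects b from f — these are bridges.
That makes 3 bridges.

3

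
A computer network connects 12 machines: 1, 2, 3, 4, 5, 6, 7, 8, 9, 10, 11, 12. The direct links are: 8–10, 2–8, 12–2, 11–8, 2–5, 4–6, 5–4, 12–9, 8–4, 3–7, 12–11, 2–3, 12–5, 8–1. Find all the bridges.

1-8, 10-8, 12-9, 2-3, 3-7, 4-6

The edges on the cycle 12-2-5-4-8-11-12 are not bridges since each lies on that cycle.
But removing 8–1 disconnects 8 from 1; removing 8–10 disconnects 8 from 10; removing 9–12 disconnects 9 from 12; removing 4–6 disconnects 4 from 6 — these are bridges.
In total 6 edges are bridges.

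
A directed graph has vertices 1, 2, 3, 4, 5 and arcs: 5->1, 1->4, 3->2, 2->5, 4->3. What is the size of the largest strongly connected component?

{1, 2, 3, 4, 5} are all mutually reachable — one SCC of size 5.
The largest has 5 vertices.

5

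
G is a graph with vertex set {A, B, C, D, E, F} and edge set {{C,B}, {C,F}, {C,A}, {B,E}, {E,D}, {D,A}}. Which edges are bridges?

C-F

The edges on the cycle C-B-E-D-A-C are not bridges since each lies on that cycle.
But removing C-F disconnects C from F — this is a bridge.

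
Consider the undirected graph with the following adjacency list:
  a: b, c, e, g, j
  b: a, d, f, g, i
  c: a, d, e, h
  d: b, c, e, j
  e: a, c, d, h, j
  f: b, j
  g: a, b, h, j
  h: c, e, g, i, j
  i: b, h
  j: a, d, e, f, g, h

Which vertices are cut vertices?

none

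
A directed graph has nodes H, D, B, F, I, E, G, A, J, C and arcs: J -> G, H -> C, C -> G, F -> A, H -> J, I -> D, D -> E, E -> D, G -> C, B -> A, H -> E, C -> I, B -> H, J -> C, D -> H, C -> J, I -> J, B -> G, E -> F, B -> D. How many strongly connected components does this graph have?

4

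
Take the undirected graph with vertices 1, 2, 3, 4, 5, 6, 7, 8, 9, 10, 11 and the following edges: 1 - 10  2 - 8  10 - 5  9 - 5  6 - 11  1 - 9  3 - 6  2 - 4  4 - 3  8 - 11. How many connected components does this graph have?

7 is isolated — a component by itself.
Starting from 1 we can reach 1, 5, 9, 10. That is one component of size 4.
Starting from 2 we can reach 2, 3, 4, 6, 8, 11. That is one component of size 6.
Total: 3 components.

3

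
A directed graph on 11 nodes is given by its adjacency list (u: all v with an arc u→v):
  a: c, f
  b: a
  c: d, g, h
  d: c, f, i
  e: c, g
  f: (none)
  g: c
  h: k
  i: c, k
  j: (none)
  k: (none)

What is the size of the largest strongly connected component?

{c, d, g, i} are all mutually reachable — one SCC of size 4.
{a} is an SCC by itself.
{b} is an SCC by itself.
{h} is an SCC by itself.
{k} is an SCC by itself.
(and 3 more singleton SCCs)
The largest has 4 vertices.

4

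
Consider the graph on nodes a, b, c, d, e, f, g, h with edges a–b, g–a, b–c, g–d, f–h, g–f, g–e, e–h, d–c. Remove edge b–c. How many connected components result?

b and c are still connected via b-a-g-d-c, so the component count stays at 1.

1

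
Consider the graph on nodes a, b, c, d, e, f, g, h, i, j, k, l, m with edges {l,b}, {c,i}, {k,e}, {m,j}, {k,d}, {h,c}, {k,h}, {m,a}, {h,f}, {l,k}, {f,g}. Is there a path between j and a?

From j we can reach a, j, m, which includes a.

Yes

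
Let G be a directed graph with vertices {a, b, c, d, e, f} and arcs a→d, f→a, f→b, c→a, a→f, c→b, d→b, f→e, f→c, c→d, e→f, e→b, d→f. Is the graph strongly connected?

There is no directed path from b to c, so the graph is not strongly connected.

No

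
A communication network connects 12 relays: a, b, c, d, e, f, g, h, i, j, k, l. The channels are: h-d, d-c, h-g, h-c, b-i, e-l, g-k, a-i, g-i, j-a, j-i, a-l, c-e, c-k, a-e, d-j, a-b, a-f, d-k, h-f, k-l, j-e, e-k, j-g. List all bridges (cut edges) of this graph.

The edges on the cycle a-b-i-a are not bridges since each lies on that cycle.
Every edge lies on some cycle, so there are no bridges.

none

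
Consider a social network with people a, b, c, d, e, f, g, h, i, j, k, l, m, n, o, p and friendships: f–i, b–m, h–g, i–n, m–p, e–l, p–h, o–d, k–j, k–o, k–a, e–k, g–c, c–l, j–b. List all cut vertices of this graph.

i, k, o

Removing i increases the component count from 2 to 3, so i is a cut vertex.
Removing k increases the component count from 2 to 4, so k is a cut vertex.
Removing o increases the component count from 2 to 3, so o is a cut vertex.
By contrast removing j leaves 2 components; it is not a cut vertex. No other vertex is a cut vertex either.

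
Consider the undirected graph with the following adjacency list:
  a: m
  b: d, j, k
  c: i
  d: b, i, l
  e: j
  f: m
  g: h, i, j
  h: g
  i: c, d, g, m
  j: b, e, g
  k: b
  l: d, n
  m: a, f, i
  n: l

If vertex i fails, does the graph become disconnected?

Yes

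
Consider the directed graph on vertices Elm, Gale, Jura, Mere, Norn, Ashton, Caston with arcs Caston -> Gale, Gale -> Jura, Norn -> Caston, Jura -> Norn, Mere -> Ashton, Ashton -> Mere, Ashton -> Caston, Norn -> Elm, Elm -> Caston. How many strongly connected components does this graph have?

2

{Elm, Gale, Jura, Norn, Caston} are all mutually reachable — one SCC of size 5.
{Mere, Ashton} are all mutually reachable — one SCC of size 2.
That gives 2 strongly connected components.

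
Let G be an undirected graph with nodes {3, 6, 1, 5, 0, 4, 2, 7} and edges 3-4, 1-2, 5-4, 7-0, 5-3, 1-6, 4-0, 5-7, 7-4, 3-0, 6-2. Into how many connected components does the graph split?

2

Starting from 1 we can reach 1, 2, 6. That is one component of size 3.
Starting from 0 we can reach 0, 3, 4, 5, 7. That is one component of size 5.
Total: 2 components.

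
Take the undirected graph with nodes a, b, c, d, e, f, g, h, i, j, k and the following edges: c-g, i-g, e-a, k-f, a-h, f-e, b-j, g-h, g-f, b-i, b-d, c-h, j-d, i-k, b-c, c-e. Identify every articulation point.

b

Removing b increases the component count from 1 to 2, so b is a cut vertex.
By contrast removing j leaves 1 component; it is not a cut vertex. No other vertex is a cut vertex either.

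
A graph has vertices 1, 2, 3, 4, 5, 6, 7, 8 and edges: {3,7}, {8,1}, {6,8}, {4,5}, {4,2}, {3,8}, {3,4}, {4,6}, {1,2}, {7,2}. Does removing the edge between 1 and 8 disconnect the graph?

No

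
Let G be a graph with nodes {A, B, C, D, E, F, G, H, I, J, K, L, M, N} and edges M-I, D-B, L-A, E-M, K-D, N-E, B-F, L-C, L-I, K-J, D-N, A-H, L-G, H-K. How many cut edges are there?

5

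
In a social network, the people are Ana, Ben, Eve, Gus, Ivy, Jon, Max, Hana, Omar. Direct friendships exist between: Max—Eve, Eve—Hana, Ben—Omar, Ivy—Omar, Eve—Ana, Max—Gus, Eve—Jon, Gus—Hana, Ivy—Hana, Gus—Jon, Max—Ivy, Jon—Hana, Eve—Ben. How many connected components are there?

Starting from Ana we can reach Ana, Ben, Eve, Gus, Ivy, Jon, Max, Hana, Omar. That is one component of size 9.
Total: 1 component.

1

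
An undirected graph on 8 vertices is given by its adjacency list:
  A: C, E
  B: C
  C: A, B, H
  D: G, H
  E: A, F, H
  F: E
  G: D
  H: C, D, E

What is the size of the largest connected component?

8

Starting from A we can reach A, B, C, D, E, F, G, H. That is one component of size 8.
The largest has 8 vertices.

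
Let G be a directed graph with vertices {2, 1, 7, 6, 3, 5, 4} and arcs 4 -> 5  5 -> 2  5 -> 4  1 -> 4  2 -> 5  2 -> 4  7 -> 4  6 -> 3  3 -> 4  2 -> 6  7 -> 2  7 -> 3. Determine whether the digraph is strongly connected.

There is no directed path from 3 to 7, so the graph is not strongly connected.

No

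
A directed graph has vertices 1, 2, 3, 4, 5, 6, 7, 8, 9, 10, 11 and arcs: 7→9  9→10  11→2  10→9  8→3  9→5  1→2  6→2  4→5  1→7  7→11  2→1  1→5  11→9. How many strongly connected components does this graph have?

{1, 2, 7, 11} are all mutually reachable — one SCC of size 4.
{9, 10} are all mutually reachable — one SCC of size 2.
{6} is an SCC by itself.
{4} is an SCC by itself.
{8} is an SCC by itself.
(and 2 more singleton SCCs)
That gives 7 strongly connected components.

7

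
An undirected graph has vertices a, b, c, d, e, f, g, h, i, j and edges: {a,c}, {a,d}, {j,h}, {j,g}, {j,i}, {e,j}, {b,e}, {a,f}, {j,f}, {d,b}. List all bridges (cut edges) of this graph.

a-c, g-j, h-j, i-j

The edges on the cycle a-d-b-e-j-f-a are not bridges since each lies on that cycle.
But removing i-j disconnects i from j; removing j-g disconnects j from g; removing a-c disconnects a from c; removing j-h disconnects j from h — these are bridges.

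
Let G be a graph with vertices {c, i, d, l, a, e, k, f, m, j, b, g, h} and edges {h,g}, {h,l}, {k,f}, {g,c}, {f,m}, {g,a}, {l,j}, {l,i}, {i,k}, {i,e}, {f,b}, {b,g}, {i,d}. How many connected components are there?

1

Starting from a we can reach a, b, c, d, e, f, g, h, i, j, k, l, m. That is one component of size 13.
Total: 1 component.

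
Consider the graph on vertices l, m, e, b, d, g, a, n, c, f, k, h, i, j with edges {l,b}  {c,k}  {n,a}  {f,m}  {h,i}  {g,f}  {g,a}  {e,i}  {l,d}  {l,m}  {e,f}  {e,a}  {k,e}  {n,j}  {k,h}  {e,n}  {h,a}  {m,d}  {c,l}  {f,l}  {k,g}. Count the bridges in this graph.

The edges on the cycle e-n-a-e are not bridges since each lies on that cycle.
But removing b—l disconnects b from l; removing j—n disconnects j from n — these are bridges.
That makes 2 bridges.

2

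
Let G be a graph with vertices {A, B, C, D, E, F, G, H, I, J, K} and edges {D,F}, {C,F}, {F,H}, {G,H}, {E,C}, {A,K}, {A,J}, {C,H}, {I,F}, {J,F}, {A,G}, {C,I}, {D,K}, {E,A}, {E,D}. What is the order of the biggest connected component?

B is isolated — a component by itself.
Starting from A we can reach A, C, D, E, F, G, H, I, J, K. That is one component of size 10.
The largest has 10 vertices.

10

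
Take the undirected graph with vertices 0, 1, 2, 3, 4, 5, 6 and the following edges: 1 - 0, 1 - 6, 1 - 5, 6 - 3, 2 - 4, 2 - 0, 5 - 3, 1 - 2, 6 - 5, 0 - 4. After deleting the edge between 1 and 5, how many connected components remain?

1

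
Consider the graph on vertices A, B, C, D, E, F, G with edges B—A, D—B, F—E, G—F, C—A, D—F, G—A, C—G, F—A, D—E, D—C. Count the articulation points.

0

Removing B, for instance, still leaves 1 component. No single vertex removal increases the component count — the graph has no articulation points.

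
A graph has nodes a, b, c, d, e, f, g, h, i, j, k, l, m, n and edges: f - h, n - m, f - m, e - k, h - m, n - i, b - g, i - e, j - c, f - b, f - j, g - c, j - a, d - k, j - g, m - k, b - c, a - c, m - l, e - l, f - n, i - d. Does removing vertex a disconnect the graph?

Deleting a leaves 1 component (was 1) (its neighbors c, j remain connected to each other), so a is not a cut vertex.

No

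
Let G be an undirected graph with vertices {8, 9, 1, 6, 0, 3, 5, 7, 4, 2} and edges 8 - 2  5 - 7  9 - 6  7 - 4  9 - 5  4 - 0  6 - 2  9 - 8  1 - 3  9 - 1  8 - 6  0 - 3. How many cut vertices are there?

1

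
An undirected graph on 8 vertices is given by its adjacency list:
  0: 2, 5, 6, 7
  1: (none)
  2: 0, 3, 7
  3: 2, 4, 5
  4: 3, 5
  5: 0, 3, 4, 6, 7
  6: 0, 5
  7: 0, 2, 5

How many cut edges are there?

The edges on the cycle 5-3-4-5 are not bridges since each lies on that cycle.
Every edge lies on some cycle, so there are no bridges.

0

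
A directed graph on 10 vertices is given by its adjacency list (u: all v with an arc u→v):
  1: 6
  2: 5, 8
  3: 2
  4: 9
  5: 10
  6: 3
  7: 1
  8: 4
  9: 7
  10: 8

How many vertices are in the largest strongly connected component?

10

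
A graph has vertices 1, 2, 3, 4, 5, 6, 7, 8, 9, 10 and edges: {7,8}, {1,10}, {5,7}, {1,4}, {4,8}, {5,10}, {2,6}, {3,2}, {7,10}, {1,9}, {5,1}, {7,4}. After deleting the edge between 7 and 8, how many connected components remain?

7 and 8 are still connected via 7-4-8, so the component count stays at 2.

2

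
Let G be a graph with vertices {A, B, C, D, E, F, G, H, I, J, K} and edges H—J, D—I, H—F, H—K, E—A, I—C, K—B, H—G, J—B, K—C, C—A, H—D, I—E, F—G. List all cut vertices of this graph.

H

Removing H increases the component count from 1 to 2, so H is a cut vertex.
By contrast removing J leaves 1 component; it is not a cut vertex. No other vertex is a cut vertex either.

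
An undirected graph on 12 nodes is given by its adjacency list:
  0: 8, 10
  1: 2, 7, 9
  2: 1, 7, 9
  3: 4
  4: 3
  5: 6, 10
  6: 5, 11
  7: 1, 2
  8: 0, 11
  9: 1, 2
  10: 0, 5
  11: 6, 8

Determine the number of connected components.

3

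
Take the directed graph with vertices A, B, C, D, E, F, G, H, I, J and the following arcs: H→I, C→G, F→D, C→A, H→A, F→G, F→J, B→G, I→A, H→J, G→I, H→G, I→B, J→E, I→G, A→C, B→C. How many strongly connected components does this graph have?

{A, B, C, G, I} are all mutually reachable — one SCC of size 5.
{H} is an SCC by itself.
{F} is an SCC by itself.
{J} is an SCC by itself.
{E} is an SCC by itself.
(and 1 more singleton SCC)
That gives 6 strongly connected components.

6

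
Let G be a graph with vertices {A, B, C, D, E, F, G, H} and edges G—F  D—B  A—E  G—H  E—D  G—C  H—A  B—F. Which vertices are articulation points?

Removing G increases the component count from 1 to 2, so G is a cut vertex.
By contrast removing A leaves 1 component; it is not a cut vertex. No other vertex is a cut vertex either.

G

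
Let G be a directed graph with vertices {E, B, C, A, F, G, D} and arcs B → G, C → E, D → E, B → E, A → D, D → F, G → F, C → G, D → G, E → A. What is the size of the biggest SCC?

{A, D, E} are all mutually reachable — one SCC of size 3.
{G} is an SCC by itself.
{B} is an SCC by itself.
{C} is an SCC by itself.
{F} is an SCC by itself.
The largest has 3 vertices.

3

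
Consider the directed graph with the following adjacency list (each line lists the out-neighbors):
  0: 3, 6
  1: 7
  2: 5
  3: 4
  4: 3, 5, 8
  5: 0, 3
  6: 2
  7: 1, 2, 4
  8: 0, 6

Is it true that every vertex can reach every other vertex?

There is no directed path from 4 to 7, so the graph is not strongly connected.

No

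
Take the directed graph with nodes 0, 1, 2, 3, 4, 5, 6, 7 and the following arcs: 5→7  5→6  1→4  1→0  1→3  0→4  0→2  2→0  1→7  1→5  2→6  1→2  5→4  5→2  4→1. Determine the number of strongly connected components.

4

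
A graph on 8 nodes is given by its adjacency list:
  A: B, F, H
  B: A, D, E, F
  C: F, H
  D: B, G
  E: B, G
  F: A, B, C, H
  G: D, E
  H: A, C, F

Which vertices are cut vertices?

B

Removing B increases the component count from 1 to 2, so B is a cut vertex.
By contrast removing H leaves 1 component; it is not a cut vertex. No other vertex is a cut vertex either.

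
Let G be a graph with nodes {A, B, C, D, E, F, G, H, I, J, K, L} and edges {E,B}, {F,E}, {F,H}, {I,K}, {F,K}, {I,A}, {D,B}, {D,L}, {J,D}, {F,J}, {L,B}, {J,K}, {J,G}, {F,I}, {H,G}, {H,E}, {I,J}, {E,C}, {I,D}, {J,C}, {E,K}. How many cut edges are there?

1

The edges on the cycle F-I-J-G-H-F are not bridges since each lies on that cycle.
But removing I–A disconnects I from A — this is a bridge.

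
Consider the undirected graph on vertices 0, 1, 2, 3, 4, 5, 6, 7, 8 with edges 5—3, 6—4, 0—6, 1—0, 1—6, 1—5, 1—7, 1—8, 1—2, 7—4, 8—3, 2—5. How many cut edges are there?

The edges on the cycle 1-7-4-6-1 are not bridges since each lies on that cycle.
Every edge lies on some cycle, so there are no bridges.

0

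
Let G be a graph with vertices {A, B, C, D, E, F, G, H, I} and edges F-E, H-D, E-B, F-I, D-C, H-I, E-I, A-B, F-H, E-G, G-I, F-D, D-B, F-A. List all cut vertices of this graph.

D

Removing D increases the component count from 1 to 2, so D is a cut vertex.
By contrast removing E leaves 1 component; it is not a cut vertex. No other vertex is a cut vertex either.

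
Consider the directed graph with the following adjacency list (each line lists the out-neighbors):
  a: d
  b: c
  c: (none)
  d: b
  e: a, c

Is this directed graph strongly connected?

No

There is no directed path from b to a, so the graph is not strongly connected.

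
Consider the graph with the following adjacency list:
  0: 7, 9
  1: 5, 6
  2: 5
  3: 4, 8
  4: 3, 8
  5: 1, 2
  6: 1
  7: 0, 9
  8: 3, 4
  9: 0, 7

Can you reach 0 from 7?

From 7 we can reach 0, 7, 9, which includes 0.

Yes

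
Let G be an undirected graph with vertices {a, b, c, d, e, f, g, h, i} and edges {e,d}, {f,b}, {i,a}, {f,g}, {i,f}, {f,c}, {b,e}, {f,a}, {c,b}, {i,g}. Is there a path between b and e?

From b we can reach a, b, c, d, e, f, g, i, which includes e.

Yes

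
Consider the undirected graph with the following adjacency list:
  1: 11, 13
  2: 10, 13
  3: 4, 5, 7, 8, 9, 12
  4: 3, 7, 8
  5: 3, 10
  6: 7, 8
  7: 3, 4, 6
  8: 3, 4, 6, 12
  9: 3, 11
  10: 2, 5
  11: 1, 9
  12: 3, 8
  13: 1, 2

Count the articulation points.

1

Removing 3 increases the component count from 1 to 2, so 3 is a cut vertex.
By contrast removing 6 leaves 1 component; it is not a cut vertex. No other vertex is a cut vertex either.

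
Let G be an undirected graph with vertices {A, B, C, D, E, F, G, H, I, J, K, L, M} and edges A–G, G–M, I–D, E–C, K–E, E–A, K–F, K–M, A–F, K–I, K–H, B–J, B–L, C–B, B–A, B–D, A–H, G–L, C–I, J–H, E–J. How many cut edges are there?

The edges on the cycle E-C-B-J-E are not bridges since each lies on that cycle.
Every edge lies on some cycle, so there are no bridges.

0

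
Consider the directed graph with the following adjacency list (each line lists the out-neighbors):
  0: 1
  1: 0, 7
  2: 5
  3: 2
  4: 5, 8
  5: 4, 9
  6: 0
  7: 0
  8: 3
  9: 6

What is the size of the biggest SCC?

{2, 3, 4, 5, 8} are all mutually reachable — one SCC of size 5.
{0, 1, 7} are all mutually reachable — one SCC of size 3.
{6} is an SCC by itself.
{9} is an SCC by itself.
The largest has 5 vertices.

5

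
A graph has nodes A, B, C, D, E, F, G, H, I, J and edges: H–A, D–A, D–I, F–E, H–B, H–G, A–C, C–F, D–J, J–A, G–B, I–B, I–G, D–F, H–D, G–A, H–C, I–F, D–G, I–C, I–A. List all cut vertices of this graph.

F

Removing F increases the component count from 1 to 2, so F is a cut vertex.
By contrast removing D leaves 1 component; it is not a cut vertex. No other vertex is a cut vertex either.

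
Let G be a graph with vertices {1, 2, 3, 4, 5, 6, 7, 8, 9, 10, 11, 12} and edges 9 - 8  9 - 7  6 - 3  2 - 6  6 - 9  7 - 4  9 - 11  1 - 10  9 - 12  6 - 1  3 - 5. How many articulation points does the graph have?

5

Removing 1 increases the component count from 1 to 2, so 1 is a cut vertex.
Removing 3 increases the component count from 1 to 2, so 3 is a cut vertex.
Removing 6 increases the component count from 1 to 4, so 6 is a cut vertex.
Likewise 7, 9 are cut vertices.
By contrast removing 12 leaves 1 component; it is not a cut vertex. No other vertex is a cut vertex either.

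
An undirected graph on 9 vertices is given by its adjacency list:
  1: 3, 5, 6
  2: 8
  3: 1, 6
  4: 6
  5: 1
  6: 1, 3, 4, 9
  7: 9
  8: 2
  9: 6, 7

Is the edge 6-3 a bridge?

After removing 6-3, the path 6-1-3 still connects them, so the edge is not a bridge.

No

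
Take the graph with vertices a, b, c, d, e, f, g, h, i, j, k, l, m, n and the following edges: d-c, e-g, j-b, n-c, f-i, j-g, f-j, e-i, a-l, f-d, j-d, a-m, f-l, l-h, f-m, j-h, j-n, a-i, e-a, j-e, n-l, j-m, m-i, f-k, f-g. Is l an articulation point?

Deleting l leaves 1 component (was 1) (its neighbors a, f, h, n remain connected to each other), so l is not a cut vertex.

No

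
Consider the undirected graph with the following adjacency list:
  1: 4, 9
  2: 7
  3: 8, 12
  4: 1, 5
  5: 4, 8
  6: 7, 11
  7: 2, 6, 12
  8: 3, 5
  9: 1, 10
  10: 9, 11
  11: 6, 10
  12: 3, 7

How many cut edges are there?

1

The edges on the cycle 11-6-7-12-3-8-5-4-1-9-10-11 are not bridges since each lies on that cycle.
But removing 7-2 disconnects 7 from 2 — this is a bridge.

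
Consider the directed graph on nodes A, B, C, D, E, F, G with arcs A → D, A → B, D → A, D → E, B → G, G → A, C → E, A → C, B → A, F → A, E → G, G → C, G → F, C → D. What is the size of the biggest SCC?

7

{A, B, C, D, E, F, G} are all mutually reachable — one SCC of size 7.
The largest has 7 vertices.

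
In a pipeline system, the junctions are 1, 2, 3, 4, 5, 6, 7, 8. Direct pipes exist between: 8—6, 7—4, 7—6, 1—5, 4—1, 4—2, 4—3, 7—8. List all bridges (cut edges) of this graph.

1-4, 1-5, 2-4, 3-4, 4-7

The edges on the cycle 7-8-6-7 are not bridges since each lies on that cycle.
But removing 4—1 disconnects 4 from 1; removing 7—4 disconnects 7 from 4; removing 4—3 disconnects 4 from 3; removing 4—2 disconnects 4 from 2 — these are bridges.
In total 5 edges are bridges.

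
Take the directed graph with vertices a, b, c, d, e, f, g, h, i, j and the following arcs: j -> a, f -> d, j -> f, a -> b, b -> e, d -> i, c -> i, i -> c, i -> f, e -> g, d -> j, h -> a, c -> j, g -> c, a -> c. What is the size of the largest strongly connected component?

9

{a, b, c, d, e, f, g, i, j} are all mutually reachable — one SCC of size 9.
{h} is an SCC by itself.
The largest has 9 vertices.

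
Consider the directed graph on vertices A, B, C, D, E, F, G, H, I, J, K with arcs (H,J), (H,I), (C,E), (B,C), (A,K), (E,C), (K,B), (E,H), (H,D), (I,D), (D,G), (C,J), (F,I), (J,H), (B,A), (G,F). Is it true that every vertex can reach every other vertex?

No

There is no directed path from F to C, so the graph is not strongly connected.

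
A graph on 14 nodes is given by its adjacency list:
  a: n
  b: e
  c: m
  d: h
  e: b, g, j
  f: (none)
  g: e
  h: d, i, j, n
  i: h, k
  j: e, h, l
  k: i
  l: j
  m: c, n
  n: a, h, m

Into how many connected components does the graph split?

2

f is isolated — a component by itself.
Starting from a we can reach a, b, c, d, e, g, h, i, j, k, l, m, n. That is one component of size 13.
Total: 2 components.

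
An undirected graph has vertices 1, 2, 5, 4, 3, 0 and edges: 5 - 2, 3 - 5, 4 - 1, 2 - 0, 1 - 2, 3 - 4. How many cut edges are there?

The edges on the cycle 3-4-1-2-5-3 are not bridges since each lies on that cycle.
But removing 0 - 2 disconnects 0 from 2 — this is a bridge.

1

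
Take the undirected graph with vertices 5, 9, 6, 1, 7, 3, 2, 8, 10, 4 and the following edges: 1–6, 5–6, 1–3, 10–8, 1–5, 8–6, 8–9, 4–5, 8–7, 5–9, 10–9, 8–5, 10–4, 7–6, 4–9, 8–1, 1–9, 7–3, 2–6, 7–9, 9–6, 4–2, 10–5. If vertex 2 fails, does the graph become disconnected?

No

Deleting 2 leaves 1 component (was 1) (its neighbors 4, 6 remain connected to each other), so 2 is not a cut vertex.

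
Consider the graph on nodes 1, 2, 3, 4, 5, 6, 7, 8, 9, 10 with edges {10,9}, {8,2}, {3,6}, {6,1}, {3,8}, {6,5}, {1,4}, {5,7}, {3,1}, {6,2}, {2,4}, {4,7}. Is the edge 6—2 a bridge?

No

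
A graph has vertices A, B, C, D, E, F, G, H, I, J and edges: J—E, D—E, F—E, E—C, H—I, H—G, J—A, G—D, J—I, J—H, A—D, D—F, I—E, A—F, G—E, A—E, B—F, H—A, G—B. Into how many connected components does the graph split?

Starting from A we can reach A, B, C, D, E, F, G, H, I, J. That is one component of size 10.
Total: 1 component.

1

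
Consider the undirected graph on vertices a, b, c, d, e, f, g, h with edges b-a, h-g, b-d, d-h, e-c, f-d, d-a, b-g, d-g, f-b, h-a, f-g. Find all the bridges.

c-e

The edges on the cycle b-d-h-g-b are not bridges since each lies on that cycle.
But removing e-c disconnects e from c — this is a bridge.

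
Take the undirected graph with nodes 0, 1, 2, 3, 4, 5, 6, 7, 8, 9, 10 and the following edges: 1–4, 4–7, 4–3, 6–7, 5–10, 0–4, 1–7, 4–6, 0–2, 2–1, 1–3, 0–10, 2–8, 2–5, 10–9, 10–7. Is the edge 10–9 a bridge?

Yes

Removing 10–9 leaves no path between 10 and 9: the component count goes from 1 to 2. So it is a bridge.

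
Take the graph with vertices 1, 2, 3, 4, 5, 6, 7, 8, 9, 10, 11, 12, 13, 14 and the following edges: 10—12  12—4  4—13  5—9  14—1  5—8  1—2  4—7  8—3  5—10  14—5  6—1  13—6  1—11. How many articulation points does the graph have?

Removing 1 increases the component count from 1 to 3, so 1 is a cut vertex.
Removing 4 increases the component count from 1 to 2, so 4 is a cut vertex.
Removing 5 increases the component count from 1 to 3, so 5 is a cut vertex.
Likewise 8 is a cut vertex.
By contrast removing 12 leaves 1 component; it is not a cut vertex. No other vertex is a cut vertex either.

4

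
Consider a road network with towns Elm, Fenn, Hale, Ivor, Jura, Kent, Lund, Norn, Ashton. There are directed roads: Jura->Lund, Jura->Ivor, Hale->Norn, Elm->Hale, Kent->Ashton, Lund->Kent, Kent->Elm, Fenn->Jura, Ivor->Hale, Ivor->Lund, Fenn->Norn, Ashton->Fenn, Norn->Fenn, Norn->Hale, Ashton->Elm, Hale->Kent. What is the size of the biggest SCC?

9

{Elm, Fenn, Hale, Ivor, Jura, Kent, Lund, Norn, Ashton} are all mutually reachable — one SCC of size 9.
The largest has 9 vertices.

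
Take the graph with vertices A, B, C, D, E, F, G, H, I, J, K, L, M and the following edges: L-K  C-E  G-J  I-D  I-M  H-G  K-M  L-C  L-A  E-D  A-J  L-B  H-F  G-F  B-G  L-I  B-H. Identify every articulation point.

Removing L increases the component count from 1 to 2, so L is a cut vertex.
By contrast removing K leaves 1 component; it is not a cut vertex. No other vertex is a cut vertex either.

L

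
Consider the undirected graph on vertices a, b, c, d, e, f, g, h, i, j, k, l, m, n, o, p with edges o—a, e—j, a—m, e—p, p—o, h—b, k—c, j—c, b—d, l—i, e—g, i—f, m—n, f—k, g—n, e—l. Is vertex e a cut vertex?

Yes

Deleting e raises the number of components from 2 to 3, so e is a cut vertex.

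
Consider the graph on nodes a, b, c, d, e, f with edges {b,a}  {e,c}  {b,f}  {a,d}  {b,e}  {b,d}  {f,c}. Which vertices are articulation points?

Removing b increases the component count from 1 to 2, so b is a cut vertex.
By contrast removing d leaves 1 component; it is not a cut vertex. No other vertex is a cut vertex either.

b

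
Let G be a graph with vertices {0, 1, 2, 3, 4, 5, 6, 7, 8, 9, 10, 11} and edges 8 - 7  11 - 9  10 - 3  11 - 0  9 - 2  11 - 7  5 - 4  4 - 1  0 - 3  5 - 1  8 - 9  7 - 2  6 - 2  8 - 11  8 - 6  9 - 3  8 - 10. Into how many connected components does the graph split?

2

Starting from 1 we can reach 1, 4, 5. That is one component of size 3.
Starting from 0 we can reach 0, 2, 3, 6, 7, 8, 9, 10, 11. That is one component of size 9.
Total: 2 components.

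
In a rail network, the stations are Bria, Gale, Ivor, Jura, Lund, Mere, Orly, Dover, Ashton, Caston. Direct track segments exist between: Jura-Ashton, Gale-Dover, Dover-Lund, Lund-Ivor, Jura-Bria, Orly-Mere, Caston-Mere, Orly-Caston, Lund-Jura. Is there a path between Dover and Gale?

Yes

From Dover we can reach Bria, Gale, Ivor, Jura, Lund, Dover, Ashton, which includes Gale.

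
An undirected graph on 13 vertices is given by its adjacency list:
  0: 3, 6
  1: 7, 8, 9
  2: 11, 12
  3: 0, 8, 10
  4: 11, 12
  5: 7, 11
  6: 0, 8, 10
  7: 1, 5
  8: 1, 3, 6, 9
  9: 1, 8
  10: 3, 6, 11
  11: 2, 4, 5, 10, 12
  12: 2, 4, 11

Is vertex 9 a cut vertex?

Deleting 9 leaves 1 component (was 1) (its neighbors 1, 8 remain connected to each other), so 9 is not a cut vertex.

No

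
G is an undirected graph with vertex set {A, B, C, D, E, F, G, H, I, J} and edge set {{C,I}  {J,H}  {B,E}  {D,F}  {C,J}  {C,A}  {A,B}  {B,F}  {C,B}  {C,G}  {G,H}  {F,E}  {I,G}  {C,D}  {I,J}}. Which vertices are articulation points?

C

Removing C increases the component count from 1 to 2, so C is a cut vertex.
By contrast removing G leaves 1 component; it is not a cut vertex. No other vertex is a cut vertex either.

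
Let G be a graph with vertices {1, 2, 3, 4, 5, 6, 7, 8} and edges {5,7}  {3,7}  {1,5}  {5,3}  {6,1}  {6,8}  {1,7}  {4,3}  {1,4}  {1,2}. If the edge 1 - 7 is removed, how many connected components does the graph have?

1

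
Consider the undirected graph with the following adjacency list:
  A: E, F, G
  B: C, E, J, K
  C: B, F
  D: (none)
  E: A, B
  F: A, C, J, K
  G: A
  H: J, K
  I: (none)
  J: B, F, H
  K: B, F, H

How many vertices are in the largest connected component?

9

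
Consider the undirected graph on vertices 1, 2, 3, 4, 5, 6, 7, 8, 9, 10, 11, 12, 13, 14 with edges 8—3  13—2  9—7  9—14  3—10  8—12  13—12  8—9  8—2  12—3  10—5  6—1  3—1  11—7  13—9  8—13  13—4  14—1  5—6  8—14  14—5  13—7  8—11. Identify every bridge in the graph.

13-4

The edges on the cycle 8-13-9-14-8 are not bridges since each lies on that cycle.
But removing 13—4 disconnects 13 from 4 — this is a bridge.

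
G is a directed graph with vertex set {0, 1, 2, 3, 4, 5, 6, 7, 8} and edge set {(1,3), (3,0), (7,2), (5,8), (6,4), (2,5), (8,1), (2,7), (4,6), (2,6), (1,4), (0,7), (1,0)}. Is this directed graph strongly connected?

No

There is no directed path from 6 to 1, so the graph is not strongly connected.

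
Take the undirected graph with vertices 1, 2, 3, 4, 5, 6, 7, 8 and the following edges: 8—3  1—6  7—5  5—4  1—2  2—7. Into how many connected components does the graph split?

Starting from 3 we can reach 3, 8. That is one component of size 2.
Starting from 1 we can reach 1, 2, 4, 5, 6, 7. That is one component of size 6.
Total: 2 components.

2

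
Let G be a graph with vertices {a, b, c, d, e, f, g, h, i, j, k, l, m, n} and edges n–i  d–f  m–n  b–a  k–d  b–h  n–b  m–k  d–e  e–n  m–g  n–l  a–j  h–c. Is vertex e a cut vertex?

No

Deleting e leaves 1 component (was 1) (its neighbors d, n remain connected to each other), so e is not a cut vertex.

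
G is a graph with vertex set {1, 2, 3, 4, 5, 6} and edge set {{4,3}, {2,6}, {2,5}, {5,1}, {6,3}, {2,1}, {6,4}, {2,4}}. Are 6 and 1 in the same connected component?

Yes

From 6 we can reach 1, 2, 3, 4, 5, 6, which includes 1.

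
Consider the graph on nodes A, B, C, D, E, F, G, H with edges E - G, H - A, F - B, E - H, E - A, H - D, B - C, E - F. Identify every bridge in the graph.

B-C, B-F, D-H, E-F, E-G

The edges on the cycle E-H-A-E are not bridges since each lies on that cycle.
But removing E - G disconnects E from G; removing F - B disconnects F from B; removing E - F disconnects E from F; removing H - D disconnects H from D — these are bridges.
In total 5 edges are bridges.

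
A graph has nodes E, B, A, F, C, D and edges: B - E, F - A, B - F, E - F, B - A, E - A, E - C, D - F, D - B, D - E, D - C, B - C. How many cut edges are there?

The edges on the cycle B-F-A-B are not bridges since each lies on that cycle.
Every edge lies on some cycle, so there are no bridges.

0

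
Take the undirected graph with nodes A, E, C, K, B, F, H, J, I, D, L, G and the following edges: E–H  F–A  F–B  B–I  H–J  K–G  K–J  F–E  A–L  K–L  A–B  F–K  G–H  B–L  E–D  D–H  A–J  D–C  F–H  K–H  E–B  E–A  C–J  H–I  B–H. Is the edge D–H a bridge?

No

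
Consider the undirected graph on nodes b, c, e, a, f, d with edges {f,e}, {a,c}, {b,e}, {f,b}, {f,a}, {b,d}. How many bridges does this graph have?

The edges on the cycle f-b-e-f are not bridges since each lies on that cycle.
But removing b-d disconnects b from d; removing a-c disconnects a from c; removing f-a disconnects f from a — these are bridges.
That makes 3 bridges.

3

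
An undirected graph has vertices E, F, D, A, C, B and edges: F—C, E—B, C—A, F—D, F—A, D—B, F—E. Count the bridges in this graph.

0

The edges on the cycle F-C-A-F are not bridges since each lies on that cycle.
Every edge lies on some cycle, so there are no bridges.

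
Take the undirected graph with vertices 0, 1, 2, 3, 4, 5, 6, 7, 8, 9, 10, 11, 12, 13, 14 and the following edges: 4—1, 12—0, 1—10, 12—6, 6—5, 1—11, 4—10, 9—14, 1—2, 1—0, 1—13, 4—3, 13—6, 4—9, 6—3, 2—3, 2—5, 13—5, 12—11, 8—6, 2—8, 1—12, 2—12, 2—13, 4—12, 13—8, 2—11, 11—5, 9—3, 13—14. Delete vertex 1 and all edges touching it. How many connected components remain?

2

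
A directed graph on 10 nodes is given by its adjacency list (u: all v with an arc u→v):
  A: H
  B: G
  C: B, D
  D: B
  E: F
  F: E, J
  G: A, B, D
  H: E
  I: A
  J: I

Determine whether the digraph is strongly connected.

No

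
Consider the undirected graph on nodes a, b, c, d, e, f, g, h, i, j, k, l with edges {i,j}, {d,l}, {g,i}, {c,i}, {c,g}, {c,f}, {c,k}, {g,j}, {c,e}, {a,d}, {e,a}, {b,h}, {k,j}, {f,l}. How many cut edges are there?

The edges on the cycle c-g-i-c are not bridges since each lies on that cycle.
But removing b - h disconnects b from h — this is a bridge.

1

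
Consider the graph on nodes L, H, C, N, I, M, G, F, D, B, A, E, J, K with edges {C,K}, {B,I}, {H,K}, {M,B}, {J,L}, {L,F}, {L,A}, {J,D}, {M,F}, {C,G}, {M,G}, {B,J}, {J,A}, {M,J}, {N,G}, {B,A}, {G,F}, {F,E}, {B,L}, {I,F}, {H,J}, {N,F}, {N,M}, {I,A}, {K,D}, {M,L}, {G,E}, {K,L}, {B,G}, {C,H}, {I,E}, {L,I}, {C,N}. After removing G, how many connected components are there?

With G gone, the remaining components are: {A, B, C, D, E, F, H, I, J, K, L, M, N}.
That is 1 component.

1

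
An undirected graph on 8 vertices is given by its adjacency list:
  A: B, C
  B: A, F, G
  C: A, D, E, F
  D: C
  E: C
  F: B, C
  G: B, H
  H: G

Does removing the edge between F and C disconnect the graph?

After removing F-C, the path F-B-A-C still connects them, so the edge is not a bridge.

No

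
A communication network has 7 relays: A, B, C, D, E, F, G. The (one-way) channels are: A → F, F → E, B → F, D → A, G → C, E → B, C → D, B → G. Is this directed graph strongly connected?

From C we can reach every vertex (A, B, C, D, E, F, G), and every vertex can reach C (A, B, C, D, E, F, G). So the whole graph is one strongly connected component.

Yes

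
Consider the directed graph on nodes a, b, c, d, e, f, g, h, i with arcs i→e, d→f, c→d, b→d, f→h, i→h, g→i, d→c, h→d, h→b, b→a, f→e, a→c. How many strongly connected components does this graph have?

4

{a, b, c, d, f, h} are all mutually reachable — one SCC of size 6.
{e} is an SCC by itself.
{g} is an SCC by itself.
{i} is an SCC by itself.
That gives 4 strongly connected components.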